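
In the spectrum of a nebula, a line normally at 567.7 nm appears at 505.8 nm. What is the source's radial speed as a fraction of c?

λ'/λ₀ = 0.8910 < 1 (blueshift), so the source is approaching.
λ'/λ₀ = √((1 − β)/(1 + β)) for an approaching source ⇒ β = (1 − r²)/(1 + r²) with r = λ'/λ₀.
β = (1 − 0.7938)/(1 + 0.7938) ≈ 0.115.

0.115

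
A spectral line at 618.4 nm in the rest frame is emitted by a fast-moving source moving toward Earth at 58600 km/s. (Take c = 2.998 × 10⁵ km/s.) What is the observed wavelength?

β = v/c = 58600/299800 = 0.1955.
Relativistic Doppler for wavelength: λ' = λ₀ · √((1 − β)/(1 + β)).
λ' = 618.4 × √(0.8045/1.1955) = 618.4 × 0.82036 ≈ 507.3 nm.

507.3 nm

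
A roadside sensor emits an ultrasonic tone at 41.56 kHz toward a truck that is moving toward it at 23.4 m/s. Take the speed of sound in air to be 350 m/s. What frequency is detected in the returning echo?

47.5 kHz

The truck first receives the wave as a moving observer: f₁ = f₀ · (v + u)/v = 41.56 × (350 + 23.4)/350 ≈ 44.3 kHz.
The reflection then acts as a moving source: f₂ = f₁ · v/(v − u) ≈ 47.5 kHz.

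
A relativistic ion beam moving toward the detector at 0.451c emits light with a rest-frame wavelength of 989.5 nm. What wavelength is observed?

608.7 nm

Relativistic Doppler for wavelength: λ' = λ₀ · √((1 − β)/(1 + β)).
λ' = 989.5 × √(0.5490/1.4510) = 989.5 × 0.61511 ≈ 608.7 nm.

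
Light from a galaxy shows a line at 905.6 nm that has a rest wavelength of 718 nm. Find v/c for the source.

λ'/λ₀ = 1.2613 > 1 (redshift), so the source is receding.
λ'/λ₀ = √((1 + β)/(1 − β)) for a receding source ⇒ β = (r² − 1)/(r² + 1) with r = λ'/λ₀.
β = (1.5908 − 1)/(1.5908 + 1) ≈ 0.228.

0.228c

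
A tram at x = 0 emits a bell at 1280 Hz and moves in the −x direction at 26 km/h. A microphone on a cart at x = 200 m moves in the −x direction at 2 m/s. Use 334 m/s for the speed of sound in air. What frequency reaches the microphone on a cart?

26 km/h = 7.222 m/s.
The observer lies on the +x side, so the source is heading away from the observer and the observer is heading toward the source.
General Doppler shift: f' = f · (v + v_o)/(v + v_s).
f' = 1280 × (334 + 2)/(334 + 7.222) = 1280 × 336/341.22 ≈ 1260 Hz.

1260 Hz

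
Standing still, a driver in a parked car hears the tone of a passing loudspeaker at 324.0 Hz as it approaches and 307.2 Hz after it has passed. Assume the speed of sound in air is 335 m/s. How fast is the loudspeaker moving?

8.9 m/s

f₁/f₂ = (v + v_s)/(v − v_s), so v_s = v · (f₁ − f₂)/(f₁ + f₂).
v_s = 335 × (324.0 − 307.2)/(324.0 + 307.2) = 335 × 16.8/631.2 ≈ 8.9 m/s.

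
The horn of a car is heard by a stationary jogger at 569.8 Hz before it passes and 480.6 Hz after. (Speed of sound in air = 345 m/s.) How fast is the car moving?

f₁/f₂ = (v + v_s)/(v − v_s), so v_s = v · (f₁ − f₂)/(f₁ + f₂).
v_s = 345 × (569.8 − 480.6)/(569.8 + 480.6) = 345 × 89.2/1050.4 ≈ 29 m/s.

29 m/s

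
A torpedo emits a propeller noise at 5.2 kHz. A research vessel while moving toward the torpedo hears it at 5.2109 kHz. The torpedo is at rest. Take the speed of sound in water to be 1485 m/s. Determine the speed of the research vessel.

3.1 m/s

f' = f · (v + v_o)/v ⇒ v_o = v · |f'/f − 1|.
v_o = 1485 × |5.2109/5.2 − 1| = 1485 × 0.002096 ≈ 3.1 m/s.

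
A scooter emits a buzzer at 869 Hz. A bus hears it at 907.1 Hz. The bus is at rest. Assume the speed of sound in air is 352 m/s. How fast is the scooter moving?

f' > f, so the scooter is approaching.
f' = f · v/(v − v_s) ⇒ v_s = v · |1 − f/f'|.
v_s = 352 × |1 − 869/907.1| = 352 × 0.042 ≈ 14.8 m/s.

14.8 m/s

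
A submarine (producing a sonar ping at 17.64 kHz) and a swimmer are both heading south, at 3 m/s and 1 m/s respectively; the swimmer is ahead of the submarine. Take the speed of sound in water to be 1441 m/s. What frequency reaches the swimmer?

The swimmer is ahead, so the submarine is moving toward it while the swimmer is moving away from the submarine.
General Doppler shift: f' = f · (v − v_o)/(v − v_s).
f' = 17.64 × (1441 − 1)/(1441 − 3) = 17.64 × 1440/1438 ≈ 17.66 kHz.

17.66 kHz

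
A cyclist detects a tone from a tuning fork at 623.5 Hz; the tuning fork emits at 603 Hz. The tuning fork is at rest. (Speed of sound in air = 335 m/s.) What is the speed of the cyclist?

11.4 m/s

f' > f, so the cyclist is approaching.
f' = f · (v + v_o)/v ⇒ v_o = v · |f'/f − 1|.
v_o = 335 × |623.5/603 − 1| = 335 × 0.034 ≈ 11.4 m/s.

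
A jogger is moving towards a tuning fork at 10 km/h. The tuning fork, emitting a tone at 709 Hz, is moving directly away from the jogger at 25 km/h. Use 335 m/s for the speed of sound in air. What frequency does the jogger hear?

25 km/h = 6.944 m/s; 10 km/h = 2.778 m/s.
With source receding and observer approaching, f' = f · (v + v_o)/(v + v_s).
f' = 709 × (335 + 2.778)/(335 + 6.944) = 709 × 337.78/341.94 ≈ 700 Hz.

700 Hz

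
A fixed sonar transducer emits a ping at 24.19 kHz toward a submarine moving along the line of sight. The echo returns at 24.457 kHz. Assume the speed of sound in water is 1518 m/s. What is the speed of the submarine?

8.3 m/s

Double Doppler shift off a moving reflector: f₂ = f₀ · (v + u)/(v − u) (u > 0 toward emitter).
Rearranging, u = v · (f₂ − f₀)/(f₂ + f₀) = 1518 × 0.267/48.647 ≈ 8.3 m/s.
So the submarine is moving at 8.3 m/s toward the emitter.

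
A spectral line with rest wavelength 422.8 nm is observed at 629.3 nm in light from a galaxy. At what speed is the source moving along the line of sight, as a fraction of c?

0.378c

λ'/λ₀ = 1.4884 > 1 (redshift), so the source is receding.
λ'/λ₀ = √((1 + β)/(1 − β)) for a receding source ⇒ β = (r² − 1)/(r² + 1) with r = λ'/λ₀.
β = (2.2154 − 1)/(2.2154 + 1) ≈ 0.378.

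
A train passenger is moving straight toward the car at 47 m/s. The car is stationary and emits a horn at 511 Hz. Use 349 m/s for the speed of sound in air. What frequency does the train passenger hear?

Only the observer moves, toward the source, so f' = f · (v + v_o)/v.
f' = 511 × (349 + 47)/349 = 511 × 396/349 ≈ 580 Hz.

580 Hz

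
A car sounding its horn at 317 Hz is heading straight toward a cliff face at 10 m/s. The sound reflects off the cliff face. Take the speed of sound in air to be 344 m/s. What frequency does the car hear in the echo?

336 Hz

The cliff face receives the sound from a moving source: f₁ = f₀ · v/(v − v_e) = 317 × 344/334 ≈ 326 Hz.
On the return leg the car is a moving observer: f₂ = f₁ · (v + v_e)/v = 326 × 354/344 ≈ 336 Hz.
Equivalently f₂ = f₀ · (v + v_e)/(v − v_e).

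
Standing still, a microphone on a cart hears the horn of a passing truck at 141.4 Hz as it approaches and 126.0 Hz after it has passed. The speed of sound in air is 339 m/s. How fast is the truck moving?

19.5 m/s

f₁/f₂ = (v + v_s)/(v − v_s), so v_s = v · (f₁ − f₂)/(f₁ + f₂).
v_s = 339 × (141.4 − 126.0)/(141.4 + 126.0) = 339 × 15.4/267.4 ≈ 19.5 m/s.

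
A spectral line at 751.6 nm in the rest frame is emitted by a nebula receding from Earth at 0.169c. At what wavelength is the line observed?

Relativistic Doppler for wavelength: λ' = λ₀ · √((1 + β)/(1 − β)).
λ' = 751.6 × √(1.1690/0.8310) = 751.6 × 1.18606 ≈ 891.4 nm.

891.4 nm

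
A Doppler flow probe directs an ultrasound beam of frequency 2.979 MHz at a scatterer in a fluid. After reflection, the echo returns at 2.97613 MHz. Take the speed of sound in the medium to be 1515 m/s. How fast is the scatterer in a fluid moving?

0.73 m/s

Double Doppler shift off a moving reflector: f₂ = f₀ · (v + u)/(v − u) (u > 0 toward emitter).
Rearranging, u = v · (f₂ − f₀)/(f₂ + f₀) = 1515 × -0.00287/5.95513 ≈ -0.73 m/s.
So the scatterer in a fluid is moving at 0.73 m/s away from the emitter.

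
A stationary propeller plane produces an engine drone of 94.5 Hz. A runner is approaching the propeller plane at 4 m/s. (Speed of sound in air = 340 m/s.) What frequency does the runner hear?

Moving observer, stationary source: f' = f · (v + v_o)/v.
f' = 94.5 × (340 + 4)/340 = 94.5 × 344/340 ≈ 96 Hz.

96 Hz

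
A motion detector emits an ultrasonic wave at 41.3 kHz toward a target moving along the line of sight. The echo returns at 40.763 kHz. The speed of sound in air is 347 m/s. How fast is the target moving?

2.27 m/s

Double Doppler shift off a moving reflector: f₂ = f₀ · (v + u)/(v − u) (u > 0 toward emitter).
Rearranging, u = v · (f₂ − f₀)/(f₂ + f₀) = 347 × -0.537/82.063 ≈ -2.27 m/s.
So the target is moving at 2.27 m/s away from the emitter.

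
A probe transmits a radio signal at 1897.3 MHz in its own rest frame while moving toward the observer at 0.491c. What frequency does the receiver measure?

Relativistic Doppler for frequency: f' = f₀ · √((1 + β)/(1 − β)).
f' = 1897.3 × √(1.4910/0.5090) = 1897.3 × 1.71151 ≈ 3247.3 MHz.

3247.3 MHz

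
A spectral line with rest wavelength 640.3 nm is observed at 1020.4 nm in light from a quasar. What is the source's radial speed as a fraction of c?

λ'/λ₀ = 1.5936 > 1 (redshift), so the source is receding.
λ'/λ₀ = √((1 + β)/(1 − β)) for a receding source ⇒ β = (r² − 1)/(r² + 1) with r = λ'/λ₀.
β = (2.5397 − 1)/(2.5397 + 1) ≈ 0.435.

0.435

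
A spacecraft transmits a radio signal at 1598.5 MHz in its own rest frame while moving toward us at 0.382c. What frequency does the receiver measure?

Relativistic Doppler for frequency: f' = f₀ · √((1 + β)/(1 − β)).
f' = 1598.5 × √(1.3820/0.6180) = 1598.5 × 1.49541 ≈ 2390.4 MHz.

2390.4 MHz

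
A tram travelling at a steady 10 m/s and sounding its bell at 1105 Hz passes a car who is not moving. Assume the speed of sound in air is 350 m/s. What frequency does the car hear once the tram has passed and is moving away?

1074 Hz

Receding: f₂ = f · v/(v + v_s) = 1105 × 350/360 ≈ 1074 Hz.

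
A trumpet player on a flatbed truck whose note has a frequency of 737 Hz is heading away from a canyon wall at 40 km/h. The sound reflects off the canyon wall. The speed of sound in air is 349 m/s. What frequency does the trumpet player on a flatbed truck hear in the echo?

40 km/h = 11.11 m/s.
The canyon wall receives the sound from a moving source: f₁ = f₀ · v/(v + v_e) = 737 × 349/360.11 ≈ 714 Hz.
On the return leg the trumpet player on a flatbed truck is a moving observer: f₂ = f₁ · (v − v_e)/v = 714 × 337.89/349 ≈ 692 Hz.
Equivalently f₂ = f₀ · (v − v_e)/(v + v_e).

692 Hz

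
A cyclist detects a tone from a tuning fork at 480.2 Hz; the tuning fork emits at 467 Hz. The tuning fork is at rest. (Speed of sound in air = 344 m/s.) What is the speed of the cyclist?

9.7 m/s

f' > f, so the cyclist is approaching.
f' = f · (v + v_o)/v ⇒ v_o = v · |f'/f − 1|.
v_o = 344 × |480.2/467 − 1| = 344 × 0.02827 ≈ 9.7 m/s.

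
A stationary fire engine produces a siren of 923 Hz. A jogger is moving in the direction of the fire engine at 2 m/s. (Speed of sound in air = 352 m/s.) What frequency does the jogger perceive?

928 Hz

Only the observer moves, toward the source, so f' = f · (v + v_o)/v.
f' = 923 × (352 + 2)/352 = 923 × 354/352 ≈ 928 Hz.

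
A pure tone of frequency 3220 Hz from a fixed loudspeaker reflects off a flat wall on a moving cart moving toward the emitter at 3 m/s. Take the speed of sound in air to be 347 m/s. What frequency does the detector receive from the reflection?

At the flat wall on a moving cart (a moving observer), f₁ = f₀ · (v + u)/v = 3220 × 350/347 ≈ 3248 Hz.
On reflection it acts as a source moving toward the stationary detector: f₂ = f₁ · v/(v − u) = 3248 × 347/344 ≈ 3276 Hz.
Equivalently f₂ = f₀ · (v + u)/(v − u).

3276 Hz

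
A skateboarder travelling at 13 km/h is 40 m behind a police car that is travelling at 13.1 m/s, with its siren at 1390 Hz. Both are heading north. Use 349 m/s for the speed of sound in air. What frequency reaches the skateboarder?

13 km/h = 3.611 m/s.
The skateboarder is behind, so the police car is moving away from it while the skateboarder is moving toward the police car.
Both move, so f' = f · (v + v_o)/(v + v_s).
f' = 1390 × (349 + 3.611)/(349 + 13.1) = 1390 × 352.61/362.1 ≈ 1354 Hz.

1354 Hz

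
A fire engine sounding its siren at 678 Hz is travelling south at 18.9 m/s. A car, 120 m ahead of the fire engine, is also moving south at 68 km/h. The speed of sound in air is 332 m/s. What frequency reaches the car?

678 Hz

68 km/h = 18.89 m/s.
The car is ahead, so the fire engine is moving toward it while the car is moving away from the fire engine.
With source approaching and observer receding, f' = f · (v − v_o)/(v − v_s).
f' = 678 × (332 − 18.89)/(332 − 18.9) = 678 × 313.11/313.1 ≈ 678 Hz.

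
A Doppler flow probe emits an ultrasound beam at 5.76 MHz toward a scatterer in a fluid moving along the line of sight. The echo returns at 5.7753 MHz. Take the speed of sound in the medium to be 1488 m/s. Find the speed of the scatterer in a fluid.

Double Doppler shift off a moving reflector: f₂ = f₀ · (v + u)/(v − u) (u > 0 toward emitter).
Rearranging, u = v · (f₂ − f₀)/(f₂ + f₀) = 1488 × 0.0153/11.5353 ≈ 1.97 m/s.
So the scatterer in a fluid is moving at 1.97 m/s toward the emitter.

1.97 m/s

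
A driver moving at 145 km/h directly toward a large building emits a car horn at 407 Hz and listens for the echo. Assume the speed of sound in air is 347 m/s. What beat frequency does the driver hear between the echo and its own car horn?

107 Hz

145 km/h = 40.28 m/s.
The large building receives the sound from a moving source: f₁ = f₀ · v/(v − v_e) = 407 × 347/306.72 ≈ 460.4 Hz.
On the return leg the driver is a moving observer: f₂ = f₁ · (v + v_e)/v = 460.4 × 387.28/347 ≈ 513.9 Hz.
Equivalently f₂ = f₀ · (v + v_e)/(v − v_e).
Beat against the emitted tone: |f₂ − f₀| = 2v_e·f₀/(v − v_e) = 2 × 40.28 × 407/306.72 ≈ 107 Hz.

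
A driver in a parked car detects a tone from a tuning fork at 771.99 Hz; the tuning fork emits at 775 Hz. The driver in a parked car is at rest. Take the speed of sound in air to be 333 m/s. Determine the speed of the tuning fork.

f' < f, so the tuning fork is receding.
f' = f · v/(v + v_s) ⇒ v_s = v · |1 − f/f'|.
v_s = 333 × |1 − 775/771.99| = 333 × 0.003899 ≈ 1.30 m/s.

1.30 m/s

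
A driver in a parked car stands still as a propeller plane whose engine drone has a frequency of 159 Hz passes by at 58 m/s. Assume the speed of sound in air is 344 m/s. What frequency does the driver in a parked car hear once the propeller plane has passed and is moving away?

136 Hz

Receding: f₂ = f · v/(v + v_s) = 159 × 344/402 ≈ 136 Hz.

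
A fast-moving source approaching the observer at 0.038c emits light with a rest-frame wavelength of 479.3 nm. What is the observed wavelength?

Relativistic Doppler for wavelength: λ' = λ₀ · √((1 − β)/(1 + β)).
λ' = 479.3 × √(0.9620/1.0380) = 479.3 × 0.96270 ≈ 461.4 nm.

461.4 nm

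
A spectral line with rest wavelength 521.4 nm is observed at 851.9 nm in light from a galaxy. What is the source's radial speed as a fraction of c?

0.455

λ'/λ₀ = 1.6339 > 1 (redshift), so the source is receding.
λ'/λ₀ = √((1 + β)/(1 − β)) for a receding source ⇒ β = (r² − 1)/(r² + 1) with r = λ'/λ₀.
β = (2.6695 − 1)/(2.6695 + 1) ≈ 0.455.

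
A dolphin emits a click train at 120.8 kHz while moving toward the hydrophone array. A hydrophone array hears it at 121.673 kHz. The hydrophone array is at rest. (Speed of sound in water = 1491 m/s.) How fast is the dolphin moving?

10.7 m/s

f' = f · v/(v − v_s) ⇒ v_s = v · |1 − f/f'|.
v_s = 1491 × |1 − 120.8/121.673| = 1491 × 0.007175 ≈ 10.7 m/s.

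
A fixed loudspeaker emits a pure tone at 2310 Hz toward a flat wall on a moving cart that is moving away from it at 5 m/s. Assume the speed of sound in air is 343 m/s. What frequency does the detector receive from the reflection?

2244 Hz

At the flat wall on a moving cart (a moving observer), f₁ = f₀ · (v − u)/v = 2310 × 338/343 ≈ 2276 Hz.
The reflection then acts as a moving source: f₂ = f₁ · v/(v + u) ≈ 2244 Hz.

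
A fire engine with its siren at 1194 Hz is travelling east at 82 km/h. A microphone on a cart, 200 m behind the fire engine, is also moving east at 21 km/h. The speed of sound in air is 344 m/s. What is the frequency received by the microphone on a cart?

82 km/h = 22.78 m/s; 21 km/h = 5.833 m/s.
The microphone on a cart is behind, so the fire engine is moving away from it while the microphone on a cart is moving toward the fire engine.
General Doppler shift: f' = f · (v + v_o)/(v + v_s).
f' = 1194 × (344 + 5.833)/(344 + 22.78) = 1194 × 349.83/366.78 ≈ 1139 Hz.

1139 Hz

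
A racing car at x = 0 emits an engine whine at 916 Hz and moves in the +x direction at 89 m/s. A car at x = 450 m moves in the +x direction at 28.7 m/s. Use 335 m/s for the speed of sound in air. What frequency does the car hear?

The observer lies on the +x side, so the source is heading toward the observer and the observer is heading away from the source.
General Doppler shift: f' = f · (v − v_o)/(v − v_s).
f' = 916 × (335 − 28.7)/(335 − 89) = 916 × 306.3/246 ≈ 1141 Hz.

1141 Hz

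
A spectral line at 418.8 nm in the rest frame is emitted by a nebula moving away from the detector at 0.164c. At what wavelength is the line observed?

Relativistic Doppler for wavelength: λ' = λ₀ · √((1 + β)/(1 − β)).
λ' = 418.8 × √(1.1640/0.8360) = 418.8 × 1.17998 ≈ 494.2 nm.

494.2 nm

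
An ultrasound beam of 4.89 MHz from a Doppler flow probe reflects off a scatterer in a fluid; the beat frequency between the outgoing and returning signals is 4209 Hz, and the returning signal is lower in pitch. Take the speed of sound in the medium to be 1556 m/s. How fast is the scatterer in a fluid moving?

Double Doppler shift off a moving reflector: f₂ = f₀ · (v + u)/(v − u) (u > 0 toward emitter).
Returning signal is lower, so f₂ = f₀ − Δf = 4890000 − 4209 = 4885791 Hz.
Rearranging, u = v · (f₂ − f₀)/(f₂ + f₀) = 1556 × -4209/9775791 ≈ -0.67 m/s.
So the scatterer in a fluid is moving at 0.67 m/s away from the emitter.

0.67 m/s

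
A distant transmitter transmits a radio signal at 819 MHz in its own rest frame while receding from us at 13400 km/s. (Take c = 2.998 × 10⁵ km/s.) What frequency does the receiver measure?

783.2 MHz

β = v/c = 13400/299800 = 0.0447.
Relativistic Doppler for frequency: f' = f₀ · √((1 − β)/(1 + β)).
f' = 819 × √(0.9553/1.0447) = 819 × 0.95626 ≈ 783.2 MHz.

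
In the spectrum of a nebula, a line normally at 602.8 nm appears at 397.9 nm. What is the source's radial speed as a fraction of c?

λ'/λ₀ = 0.6601 < 1 (blueshift), so the source is approaching.
λ'/λ₀ = √((1 − β)/(1 + β)) for an approaching source ⇒ β = (1 − r²)/(1 + r²) with r = λ'/λ₀.
β = (1 − 0.4357)/(1 + 0.4357) ≈ 0.393.

0.393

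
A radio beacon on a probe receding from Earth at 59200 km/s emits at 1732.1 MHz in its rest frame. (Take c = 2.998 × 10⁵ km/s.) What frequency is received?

1418.0 MHz

β = v/c = 59200/299800 = 0.1975.
Relativistic Doppler for frequency: f' = f₀ · √((1 − β)/(1 + β)).
f' = 1732.1 × √(0.8025/1.1975) = 1732.1 × 0.81865 ≈ 1418.0 MHz.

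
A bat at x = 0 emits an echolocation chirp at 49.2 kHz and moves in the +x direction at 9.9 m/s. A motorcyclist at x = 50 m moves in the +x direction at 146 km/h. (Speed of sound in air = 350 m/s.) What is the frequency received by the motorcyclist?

44.8 kHz

146 km/h = 40.56 m/s.
The observer lies on the +x side, so the source is heading toward the observer and the observer is heading away from the source.
General Doppler shift: f' = f · (v − v_o)/(v − v_s).
f' = 49.2 × (350 − 40.56)/(350 − 9.9) = 49.2 × 309.44/340.1 ≈ 44.8 kHz.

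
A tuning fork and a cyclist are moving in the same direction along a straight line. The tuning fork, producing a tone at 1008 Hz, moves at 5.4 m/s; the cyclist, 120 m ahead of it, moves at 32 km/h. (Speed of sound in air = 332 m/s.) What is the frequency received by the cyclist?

997 Hz

32 km/h = 8.889 m/s.
The cyclist is ahead, so the tuning fork is moving toward it while the cyclist is moving away from the tuning fork.
General Doppler shift: f' = f · (v − v_o)/(v − v_s).
f' = 1008 × (332 − 8.889)/(332 − 5.4) = 1008 × 323.11/326.6 ≈ 997 Hz.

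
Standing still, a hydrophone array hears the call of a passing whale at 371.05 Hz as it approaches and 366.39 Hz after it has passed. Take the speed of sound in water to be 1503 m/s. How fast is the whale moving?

9.5 m/s

f₁/f₂ = (v + v_s)/(v − v_s), so v_s = v · (f₁ − f₂)/(f₁ + f₂).
v_s = 1503 × (371.05 − 366.39)/(371.05 + 366.39) = 1503 × 4.66/737.44 ≈ 9.5 m/s.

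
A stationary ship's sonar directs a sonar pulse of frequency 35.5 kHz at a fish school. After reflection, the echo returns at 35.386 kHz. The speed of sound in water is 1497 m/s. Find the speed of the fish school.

Double Doppler shift off a moving reflector: f₂ = f₀ · (v + u)/(v − u) (u > 0 toward emitter).
Rearranging, u = v · (f₂ − f₀)/(f₂ + f₀) = 1497 × -0.114/70.886 ≈ -2.41 m/s.
So the fish school is moving at 2.41 m/s away from the emitter.

2.41 m/s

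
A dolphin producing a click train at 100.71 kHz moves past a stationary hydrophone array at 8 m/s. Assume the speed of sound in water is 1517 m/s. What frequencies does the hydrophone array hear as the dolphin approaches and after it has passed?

Approaching: f₁ = f · v/(v − v_s) = 100.71 × 1517/1509 ≈ 101.2 kHz.
Receding: f₂ = f · v/(v + v_s) = 100.71 × 1517/1525 ≈ 100.2 kHz.

101.2 kHz approaching; 100.2 kHz receding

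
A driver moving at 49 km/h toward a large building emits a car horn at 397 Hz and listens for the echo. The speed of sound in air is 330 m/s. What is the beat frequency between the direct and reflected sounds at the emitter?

49 km/h = 13.61 m/s.
The large building receives the sound from a moving source: f₁ = f₀ · v/(v − v_e) = 397 × 330/316.39 ≈ 414.1 Hz.
On the return leg the driver is a moving observer: f₂ = f₁ · (v + v_e)/v = 414.1 × 343.61/330 ≈ 431.2 Hz.
Equivalently f₂ = f₀ · (v + v_e)/(v − v_e).
Beat against the emitted tone: |f₂ − f₀| = 2v_e·f₀/(v − v_e) = 2 × 13.61 × 397/316.39 ≈ 34.2 Hz.

34.2 Hz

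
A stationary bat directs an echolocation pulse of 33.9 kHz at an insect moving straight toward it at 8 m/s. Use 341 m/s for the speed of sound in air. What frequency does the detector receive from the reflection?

The insect first receives the wave as a moving observer: f₁ = f₀ · (v + u)/v = 33.9 × (341 + 8)/341 ≈ 34.7 kHz.
On reflection it acts as a source moving toward the stationary detector: f₂ = f₁ · v/(v − u) = 34.7 × 341/333 ≈ 35.5 kHz.
Equivalently f₂ = f₀ · (v + u)/(v − u).

35.5 kHz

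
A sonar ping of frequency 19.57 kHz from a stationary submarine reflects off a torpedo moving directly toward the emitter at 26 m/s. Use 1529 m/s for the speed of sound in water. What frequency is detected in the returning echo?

20.25 kHz

The torpedo first receives the wave as a moving observer: f₁ = f₀ · (v + u)/v = 19.57 × (1529 + 26)/1529 ≈ 19.90 kHz.
The reflection then acts as a moving source: f₂ = f₁ · v/(v − u) ≈ 20.25 kHz.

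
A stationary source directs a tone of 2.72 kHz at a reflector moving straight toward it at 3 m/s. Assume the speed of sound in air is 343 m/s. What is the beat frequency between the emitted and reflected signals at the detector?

48.0 Hz

The reflector first receives the wave as a moving observer: f₁ = f₀ · (v + u)/v = 2.72 × (343 + 3)/343 ≈ 2.7438 kHz.
The reflection then acts as a moving source: f₂ = f₁ · v/(v − u) ≈ 2.7680 kHz.
Beat frequency (with f₀ = 2720 Hz): |f₂ − f₀| = 2u·f₀/(v − u) = 2 × 3 × 2720/340 ≈ 48.0 Hz.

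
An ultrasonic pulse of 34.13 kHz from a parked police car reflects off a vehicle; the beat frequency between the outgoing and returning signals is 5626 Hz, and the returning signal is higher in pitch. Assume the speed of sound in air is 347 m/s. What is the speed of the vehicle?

26 m/s

Double Doppler shift off a moving reflector: f₂ = f₀ · (v + u)/(v − u) (u > 0 toward emitter).
Returning signal is higher, so f₂ = f₀ + Δf = 34130 + 5626 = 39756 Hz.
Rearranging, u = v · (f₂ − f₀)/(f₂ + f₀) = 347 × 5626/73886 ≈ 26 m/s.
So the vehicle is moving at 26 m/s toward the emitter.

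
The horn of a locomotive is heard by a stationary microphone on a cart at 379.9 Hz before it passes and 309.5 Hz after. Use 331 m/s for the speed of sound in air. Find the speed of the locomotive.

34 m/s

f₁/f₂ = (v + v_s)/(v − v_s), so v_s = v · (f₁ − f₂)/(f₁ + f₂).
v_s = 331 × (379.9 − 309.5)/(379.9 + 309.5) = 331 × 70.4/689.4 ≈ 34 m/s.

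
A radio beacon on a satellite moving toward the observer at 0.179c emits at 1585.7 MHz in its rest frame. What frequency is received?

Relativistic Doppler for frequency: f' = f₀ · √((1 + β)/(1 − β)).
f' = 1585.7 × √(1.1790/0.8210) = 1585.7 × 1.19835 ≈ 1900.2 MHz.

1900.2 MHz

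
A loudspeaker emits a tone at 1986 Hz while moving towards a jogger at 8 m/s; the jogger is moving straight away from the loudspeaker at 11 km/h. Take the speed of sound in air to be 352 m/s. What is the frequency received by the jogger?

2015 Hz

11 km/h = 3.056 m/s.
General Doppler shift: f' = f · (v − v_o)/(v − v_s).
f' = 1986 × (352 − 3.056)/(352 − 8) = 1986 × 348.94/344 ≈ 2015 Hz.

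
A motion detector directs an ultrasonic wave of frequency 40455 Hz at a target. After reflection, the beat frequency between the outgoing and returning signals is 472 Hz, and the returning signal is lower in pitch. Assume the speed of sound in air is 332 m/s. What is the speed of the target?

1.95 m/s

Double Doppler shift off a moving reflector: f₂ = f₀ · (v + u)/(v − u) (u > 0 toward emitter).
Returning signal is lower, so f₂ = f₀ − Δf = 40455 − 472 = 39983 Hz.
Rearranging, u = v · (f₂ − f₀)/(f₂ + f₀) = 332 × -472/80438 ≈ -1.95 m/s.
So the target is moving at 1.95 m/s away from the emitter.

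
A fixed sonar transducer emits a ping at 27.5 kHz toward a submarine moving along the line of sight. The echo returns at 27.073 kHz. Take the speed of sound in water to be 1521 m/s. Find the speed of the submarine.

Double Doppler shift off a moving reflector: f₂ = f₀ · (v + u)/(v − u) (u > 0 toward emitter).
Rearranging, u = v · (f₂ − f₀)/(f₂ + f₀) = 1521 × -0.427/54.573 ≈ -11.9 m/s.
So the submarine is moving at 11.9 m/s away from the emitter.

11.9 m/s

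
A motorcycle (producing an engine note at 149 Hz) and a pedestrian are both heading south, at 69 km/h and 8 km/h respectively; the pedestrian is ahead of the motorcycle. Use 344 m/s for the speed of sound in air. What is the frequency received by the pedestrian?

69 km/h = 19.17 m/s; 8 km/h = 2.222 m/s.
The pedestrian is ahead, so the motorcycle is moving toward it while the pedestrian is moving away from the motorcycle.
With source approaching and observer receding, f' = f · (v − v_o)/(v − v_s).
f' = 149 × (344 − 2.222)/(344 − 19.17) = 149 × 341.78/324.83 ≈ 157 Hz.

157 Hz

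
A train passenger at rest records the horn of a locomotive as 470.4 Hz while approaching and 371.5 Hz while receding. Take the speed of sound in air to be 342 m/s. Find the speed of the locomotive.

f₁/f₂ = (v + v_s)/(v − v_s), so v_s = v · (f₁ − f₂)/(f₁ + f₂).
v_s = 342 × (470.4 − 371.5)/(470.4 + 371.5) = 342 × 98.9/841.9 ≈ 40 m/s.

40 m/s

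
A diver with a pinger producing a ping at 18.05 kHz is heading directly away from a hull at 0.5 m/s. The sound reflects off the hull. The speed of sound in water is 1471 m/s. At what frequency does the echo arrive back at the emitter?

18.04 kHz

The hull receives the sound from a moving source: f₁ = f₀ · v/(v + v_e) = 18.05 × 1471/1471.5 ≈ 18.04 kHz.
On the return leg the diver with a pinger is a moving observer: f₂ = f₁ · (v − v_e)/v = 18.04 × 1470.5/1471 ≈ 18.04 kHz.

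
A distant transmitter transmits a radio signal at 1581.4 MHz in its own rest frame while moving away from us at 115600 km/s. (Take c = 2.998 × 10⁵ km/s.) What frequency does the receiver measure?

1053.1 MHz

β = v/c = 115600/299800 = 0.3856.
Relativistic Doppler for frequency: f' = f₀ · √((1 − β)/(1 + β)).
f' = 1581.4 × √(0.6144/1.3856) = 1581.4 × 0.66590 ≈ 1053.1 MHz.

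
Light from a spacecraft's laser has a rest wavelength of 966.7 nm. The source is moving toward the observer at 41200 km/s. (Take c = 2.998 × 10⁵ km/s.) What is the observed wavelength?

841.8 nm

β = v/c = 41200/299800 = 0.1374.
Relativistic Doppler for wavelength: λ' = λ₀ · √((1 − β)/(1 + β)).
λ' = 966.7 × √(0.8626/1.1374) = 966.7 × 0.87084 ≈ 841.8 nm.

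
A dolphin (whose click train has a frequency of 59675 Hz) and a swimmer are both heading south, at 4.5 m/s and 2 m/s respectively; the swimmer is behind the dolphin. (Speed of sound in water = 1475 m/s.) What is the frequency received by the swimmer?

59574 Hz

The swimmer is behind, so the dolphin is moving away from it while the swimmer is moving toward the dolphin.
Both move, so f' = f · (v + v_o)/(v + v_s).
f' = 59675 × (1475 + 2)/(1475 + 4.5) = 59675 × 1477/1479.5 ≈ 59574 Hz.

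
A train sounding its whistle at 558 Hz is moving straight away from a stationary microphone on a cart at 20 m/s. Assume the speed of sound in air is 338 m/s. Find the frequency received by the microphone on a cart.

527 Hz

Only the source moves, away from the listener, so f' = f · v/(v + v_s).
f' = 558 × 338/(338 + 20) = 558 × 338/358 ≈ 527 Hz.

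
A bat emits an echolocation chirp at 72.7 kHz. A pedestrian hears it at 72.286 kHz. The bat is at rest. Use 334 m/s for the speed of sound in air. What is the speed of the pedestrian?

f' < f, so the pedestrian is receding.
f' = f · (v − v_o)/v ⇒ v_o = v · |f'/f − 1|.
v_o = 334 × |72.286/72.7 − 1| = 334 × 0.005695 ≈ 1.90 m/s.

1.90 m/s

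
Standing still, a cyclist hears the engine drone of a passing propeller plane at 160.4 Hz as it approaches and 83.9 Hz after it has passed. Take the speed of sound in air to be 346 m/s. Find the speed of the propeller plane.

f₁/f₂ = (v + v_s)/(v − v_s), so v_s = v · (f₁ − f₂)/(f₁ + f₂).
v_s = 346 × (160.4 − 83.9)/(160.4 + 83.9) = 346 × 76.5/244.3 ≈ 108 m/s.

108 m/s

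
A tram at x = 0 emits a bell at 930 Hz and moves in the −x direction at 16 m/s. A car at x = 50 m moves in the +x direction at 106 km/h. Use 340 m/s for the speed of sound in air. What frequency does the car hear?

106 km/h = 29.44 m/s.
The observer lies on the +x side, so the source is heading away from the observer and the observer is heading away from the source.
With source receding and observer receding, f' = f · (v − v_o)/(v + v_s).
f' = 930 × (340 − 29.44)/(340 + 16) = 930 × 310.56/356 ≈ 811 Hz.

811 Hz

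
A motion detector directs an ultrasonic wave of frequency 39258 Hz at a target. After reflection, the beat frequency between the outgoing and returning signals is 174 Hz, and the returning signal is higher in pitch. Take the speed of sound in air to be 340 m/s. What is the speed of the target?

0.75 m/s

Double Doppler shift off a moving reflector: f₂ = f₀ · (v + u)/(v − u) (u > 0 toward emitter).
Returning signal is higher, so f₂ = f₀ + Δf = 39258 + 174 = 39432 Hz.
Rearranging, u = v · (f₂ − f₀)/(f₂ + f₀) = 340 × 174/78690 ≈ 0.75 m/s.
So the target is moving at 0.75 m/s toward the emitter.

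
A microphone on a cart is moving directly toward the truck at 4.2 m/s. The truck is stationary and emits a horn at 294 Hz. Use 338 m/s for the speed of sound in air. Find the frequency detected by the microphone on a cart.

298 Hz

Only the observer moves, toward the source, so f' = f · (v + v_o)/v.
f' = 294 × (338 + 4.2)/338 = 294 × 342.2/338 ≈ 298 Hz.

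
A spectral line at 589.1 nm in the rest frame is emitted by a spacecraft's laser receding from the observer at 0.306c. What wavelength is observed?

Relativistic Doppler for wavelength: λ' = λ₀ · √((1 + β)/(1 − β)).
λ' = 589.1 × √(1.3060/0.6940) = 589.1 × 1.37180 ≈ 808.1 nm.

808.1 nm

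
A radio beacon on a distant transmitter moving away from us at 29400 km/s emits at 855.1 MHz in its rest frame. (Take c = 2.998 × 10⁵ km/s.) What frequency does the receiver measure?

775.0 MHz

β = v/c = 29400/299800 = 0.0981.
Relativistic Doppler for frequency: f' = f₀ · √((1 − β)/(1 + β)).
f' = 855.1 × √(0.9019/1.0981) = 855.1 × 0.90630 ≈ 775.0 MHz.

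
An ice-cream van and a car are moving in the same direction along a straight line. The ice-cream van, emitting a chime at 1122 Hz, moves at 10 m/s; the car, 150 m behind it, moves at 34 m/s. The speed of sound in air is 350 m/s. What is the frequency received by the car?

The car is behind, so the ice-cream van is moving away from it while the car is moving toward the ice-cream van.
Both move, so f' = f · (v + v_o)/(v + v_s).
f' = 1122 × (350 + 34)/(350 + 10) = 1122 × 384/360 ≈ 1197 Hz.

1197 Hz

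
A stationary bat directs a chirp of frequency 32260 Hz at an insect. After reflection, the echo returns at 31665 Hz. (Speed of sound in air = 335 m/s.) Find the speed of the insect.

3.1 m/s

Double Doppler shift off a moving reflector: f₂ = f₀ · (v + u)/(v − u) (u > 0 toward emitter).
Rearranging, u = v · (f₂ − f₀)/(f₂ + f₀) = 335 × -595/63925 ≈ -3.1 m/s.
So the insect is moving at 3.1 m/s away from the emitter.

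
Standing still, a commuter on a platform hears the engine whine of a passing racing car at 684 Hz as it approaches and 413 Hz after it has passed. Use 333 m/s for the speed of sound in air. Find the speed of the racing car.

82 m/s

f₁/f₂ = (v + v_s)/(v − v_s), so v_s = v · (f₁ − f₂)/(f₁ + f₂).
v_s = 333 × (684 − 413)/(684 + 413) = 333 × 271/1097 ≈ 82 m/s.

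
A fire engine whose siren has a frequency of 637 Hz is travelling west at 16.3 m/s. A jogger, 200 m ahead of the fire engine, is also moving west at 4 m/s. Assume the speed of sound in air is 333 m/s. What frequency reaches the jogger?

662 Hz

The jogger is ahead, so the fire engine is moving toward it while the jogger is moving away from the fire engine.
With source approaching and observer receding, f' = f · (v − v_o)/(v − v_s).
f' = 637 × (333 − 4)/(333 − 16.3) = 637 × 329/316.7 ≈ 662 Hz.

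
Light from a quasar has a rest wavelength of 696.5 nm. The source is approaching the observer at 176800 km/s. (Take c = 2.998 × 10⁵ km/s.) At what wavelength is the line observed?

β = v/c = 176800/299800 = 0.5897.
Relativistic Doppler for wavelength: λ' = λ₀ · √((1 − β)/(1 + β)).
λ' = 696.5 × √(0.4103/1.5897) = 696.5 × 0.50801 ≈ 353.8 nm.

353.8 nm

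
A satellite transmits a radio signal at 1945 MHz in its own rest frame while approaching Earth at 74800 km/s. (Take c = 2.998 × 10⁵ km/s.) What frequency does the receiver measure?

β = v/c = 74800/299800 = 0.2495.
Relativistic Doppler for frequency: f' = f₀ · √((1 + β)/(1 − β)).
f' = 1945 × √(1.2495/0.7505) = 1945 × 1.29031 ≈ 2509.6 MHz.

2509.6 MHz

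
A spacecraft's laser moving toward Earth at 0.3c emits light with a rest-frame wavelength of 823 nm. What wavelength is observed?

Relativistic Doppler for wavelength: λ' = λ₀ · √((1 − β)/(1 + β)).
λ' = 823 × √(0.7000/1.3000) = 823 × 0.73380 ≈ 603.9 nm.

603.9 nm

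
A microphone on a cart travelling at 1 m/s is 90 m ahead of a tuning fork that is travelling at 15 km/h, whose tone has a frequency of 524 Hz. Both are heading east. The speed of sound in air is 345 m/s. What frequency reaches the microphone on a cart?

529 Hz

15 km/h = 4.167 m/s.
The microphone on a cart is ahead, so the tuning fork is moving toward it while the microphone on a cart is moving away from the tuning fork.
Both move, so f' = f · (v − v_o)/(v − v_s).
f' = 524 × (345 − 1)/(345 − 4.167) = 524 × 344/340.83 ≈ 529 Hz.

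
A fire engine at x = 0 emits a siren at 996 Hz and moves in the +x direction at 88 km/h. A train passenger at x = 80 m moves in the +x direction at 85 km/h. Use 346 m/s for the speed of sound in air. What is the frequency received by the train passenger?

88 km/h = 24.44 m/s; 85 km/h = 23.61 m/s.
The observer lies on the +x side, so the source is heading toward the observer and the observer is heading away from the source.
With source approaching and observer receding, f' = f · (v − v_o)/(v − v_s).
f' = 996 × (346 − 23.61)/(346 − 24.44) = 996 × 322.39/321.56 ≈ 999 Hz.

999 Hz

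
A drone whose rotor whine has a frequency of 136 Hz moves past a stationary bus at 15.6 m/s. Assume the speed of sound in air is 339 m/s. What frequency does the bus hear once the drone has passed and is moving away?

Receding: f₂ = f · v/(v + v_s) = 136 × 339/354.6 ≈ 130 Hz.

130 Hz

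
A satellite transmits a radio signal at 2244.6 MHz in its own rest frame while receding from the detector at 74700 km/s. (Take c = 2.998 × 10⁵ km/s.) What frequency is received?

β = v/c = 74700/299800 = 0.2492.
Relativistic Doppler for frequency: f' = f₀ · √((1 − β)/(1 + β)).
f' = 2244.6 × √(0.7508/1.2492) = 2244.6 × 0.77529 ≈ 1740.2 MHz.

1740.2 MHz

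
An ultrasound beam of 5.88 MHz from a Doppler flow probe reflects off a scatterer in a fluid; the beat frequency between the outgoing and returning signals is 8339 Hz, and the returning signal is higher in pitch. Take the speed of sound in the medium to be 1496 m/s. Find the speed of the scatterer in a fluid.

1.06 m/s

Double Doppler shift off a moving reflector: f₂ = f₀ · (v + u)/(v − u) (u > 0 toward emitter).
Returning signal is higher, so f₂ = f₀ + Δf = 5880000 + 8339 = 5888339 Hz.
Rearranging, u = v · (f₂ − f₀)/(f₂ + f₀) = 1496 × 8339/11768339 ≈ 1.06 m/s.
So the scatterer in a fluid is moving at 1.06 m/s toward the emitter.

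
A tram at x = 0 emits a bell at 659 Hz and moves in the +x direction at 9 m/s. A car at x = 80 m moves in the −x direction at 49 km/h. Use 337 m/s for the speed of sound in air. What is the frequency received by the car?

704 Hz

49 km/h = 13.61 m/s.
The observer lies on the +x side, so the source is heading toward the observer and the observer is heading toward the source.
General Doppler shift: f' = f · (v + v_o)/(v − v_s).
f' = 659 × (337 + 13.61)/(337 − 9) = 659 × 350.61/328 ≈ 704 Hz.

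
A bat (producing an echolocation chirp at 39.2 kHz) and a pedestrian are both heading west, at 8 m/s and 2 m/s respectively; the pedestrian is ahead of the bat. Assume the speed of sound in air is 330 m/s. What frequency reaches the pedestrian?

39.9 kHz

The pedestrian is ahead, so the bat is moving toward it while the pedestrian is moving away from the bat.
With source approaching and observer receding, f' = f · (v − v_o)/(v − v_s).
f' = 39.2 × (330 − 2)/(330 − 8) = 39.2 × 328/322 ≈ 39.9 kHz.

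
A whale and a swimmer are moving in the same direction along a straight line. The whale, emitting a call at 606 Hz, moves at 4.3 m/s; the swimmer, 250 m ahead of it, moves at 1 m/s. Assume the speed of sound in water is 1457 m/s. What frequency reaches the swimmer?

607 Hz

The swimmer is ahead, so the whale is moving toward it while the swimmer is moving away from the whale.
General Doppler shift: f' = f · (v − v_o)/(v − v_s).
f' = 606 × (1457 − 1)/(1457 − 4.3) = 606 × 1456/1452.7 ≈ 607 Hz.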